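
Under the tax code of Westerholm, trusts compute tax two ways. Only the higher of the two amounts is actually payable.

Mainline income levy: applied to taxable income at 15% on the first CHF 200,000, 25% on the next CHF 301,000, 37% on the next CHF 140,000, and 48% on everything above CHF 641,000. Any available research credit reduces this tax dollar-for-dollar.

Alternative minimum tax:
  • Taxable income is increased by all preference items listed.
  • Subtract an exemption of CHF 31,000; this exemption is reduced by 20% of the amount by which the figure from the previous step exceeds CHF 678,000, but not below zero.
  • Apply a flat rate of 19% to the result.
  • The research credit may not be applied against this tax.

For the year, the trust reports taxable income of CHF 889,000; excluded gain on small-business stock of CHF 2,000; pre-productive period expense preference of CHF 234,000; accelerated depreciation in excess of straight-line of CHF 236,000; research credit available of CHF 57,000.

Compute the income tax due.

CHF 258,590

Alternative minimum tax:
  Adjusted income: CHF 889,000 + CHF 2,000 + CHF 234,000 + CHF 236,000 = CHF 1,361,000
  Exemption: 20% × (CHF 1,361,000 − CHF 678,000) = CHF 136,600 ≥ CHF 31,000, so the exemption is fully phased out
  Base: CHF 1,361,000 − CHF 0 = CHF 1,361,000
  CHF 1,361,000 × 19% = CHF 258,590

Mainline income levy:
  CHF 200,000 × 15% = CHF 30,000
  CHF 301,000 × 25% = CHF 75,250
  CHF 140,000 × 37% = CHF 51,800
  CHF 248,000 × 48% = CHF 119,040
  → CHF 276,090
  Less research credit CHF 57,000 → CHF 219,090

CHF 258,590 > CHF 219,090, so the alternative minimum tax is the binding amount.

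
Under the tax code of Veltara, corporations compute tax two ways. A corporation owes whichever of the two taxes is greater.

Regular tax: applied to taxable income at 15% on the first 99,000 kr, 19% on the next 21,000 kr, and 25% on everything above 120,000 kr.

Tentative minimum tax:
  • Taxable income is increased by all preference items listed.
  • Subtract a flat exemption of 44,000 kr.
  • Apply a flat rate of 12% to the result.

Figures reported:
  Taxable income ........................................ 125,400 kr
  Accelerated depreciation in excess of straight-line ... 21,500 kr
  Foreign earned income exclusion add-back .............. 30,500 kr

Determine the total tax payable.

20,190 kr

Tentative minimum tax:
  Adjusted income: 125,400 kr + 21,500 kr + 30,500 kr = 177,400 kr
  Less exemption 44,000 kr → base 133,400 kr
  133,400 kr × 12% = 16,008 kr

Regular tax:
  99,000 kr × 15% = 14,850 kr
  21,000 kr × 19% = 3,990 kr
  5,400 kr × 25% = 1,350 kr
  → 20,190 kr

20,190 kr > 16,008 kr, so the regular tax governs.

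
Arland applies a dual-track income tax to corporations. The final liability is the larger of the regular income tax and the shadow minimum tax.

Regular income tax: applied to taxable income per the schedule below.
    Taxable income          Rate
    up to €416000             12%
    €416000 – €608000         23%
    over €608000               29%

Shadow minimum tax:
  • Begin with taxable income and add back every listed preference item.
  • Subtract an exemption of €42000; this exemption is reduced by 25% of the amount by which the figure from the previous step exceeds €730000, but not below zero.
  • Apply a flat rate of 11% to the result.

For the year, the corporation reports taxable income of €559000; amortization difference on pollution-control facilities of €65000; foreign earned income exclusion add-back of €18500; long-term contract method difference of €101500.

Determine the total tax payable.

Shadow minimum tax:
  Adjusted income: €559000 + €65000 + €18500 + €101500 = €744000
  Exemption: €42000 − 25% × (€744000 − €730000) = €42000 − €3500 = €38500
  Base: €744000 − €38500 = €705500
  €705500 × 11% = €77605

Regular income tax:
  €416000 × 12% = €49920
  €143000 × 23% = €32890
  → €82810

€82810 > €77605, so the regular income tax governs.

€82810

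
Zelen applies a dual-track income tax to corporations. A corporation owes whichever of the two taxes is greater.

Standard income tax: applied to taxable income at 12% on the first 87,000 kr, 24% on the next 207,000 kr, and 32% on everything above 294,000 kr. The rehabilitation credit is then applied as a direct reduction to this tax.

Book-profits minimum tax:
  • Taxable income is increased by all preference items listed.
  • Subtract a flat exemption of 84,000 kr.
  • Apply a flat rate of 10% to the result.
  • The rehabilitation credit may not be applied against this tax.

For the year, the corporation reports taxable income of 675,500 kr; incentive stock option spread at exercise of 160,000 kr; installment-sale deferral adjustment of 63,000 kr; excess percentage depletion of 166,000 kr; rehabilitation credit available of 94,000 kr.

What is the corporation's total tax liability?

98,050 kr

Book-profits minimum tax:
  Adjusted income: 675,500 kr + 160,000 kr + 63,000 kr + 166,000 kr = 1,064,500 kr
  Less exemption 84,000 kr → base 980,500 kr
  980,500 kr × 10% = 98,050 kr

Standard income tax:
  87,000 kr × 12% = 10,440 kr
  207,000 kr × 24% = 49,680 kr
  381,500 kr × 32% = 122,080 kr
  → 182,200 kr
  Less rehabilitation credit 94,000 kr → 88,200 kr

98,050 kr > 88,200 kr, so the book-profits minimum tax is the binding amount.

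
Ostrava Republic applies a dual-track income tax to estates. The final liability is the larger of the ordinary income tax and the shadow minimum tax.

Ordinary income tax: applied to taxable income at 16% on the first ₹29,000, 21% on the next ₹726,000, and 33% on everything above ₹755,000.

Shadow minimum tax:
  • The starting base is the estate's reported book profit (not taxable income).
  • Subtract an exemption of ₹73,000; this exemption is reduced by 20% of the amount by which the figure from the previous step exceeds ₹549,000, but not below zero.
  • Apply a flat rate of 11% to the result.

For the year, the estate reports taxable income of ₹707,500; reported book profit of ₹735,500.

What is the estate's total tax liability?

Ordinary income tax:
  ₹29,000 × 16% = ₹4,640
  ₹678,500 × 21% = ₹142,485
  → ₹147,125

Shadow minimum tax:
  Base (reported book profit): ₹735,500
  Exemption: ₹73,000 − 20% × (₹735,500 − ₹549,000) = ₹73,000 − ₹37,300 = ₹35,700
  Base: ₹735,500 − ₹35,700 = ₹699,800
  ₹699,800 × 11% = ₹76,978

₹147,125 > ₹76,978, so the ordinary income tax governs.

₹147,125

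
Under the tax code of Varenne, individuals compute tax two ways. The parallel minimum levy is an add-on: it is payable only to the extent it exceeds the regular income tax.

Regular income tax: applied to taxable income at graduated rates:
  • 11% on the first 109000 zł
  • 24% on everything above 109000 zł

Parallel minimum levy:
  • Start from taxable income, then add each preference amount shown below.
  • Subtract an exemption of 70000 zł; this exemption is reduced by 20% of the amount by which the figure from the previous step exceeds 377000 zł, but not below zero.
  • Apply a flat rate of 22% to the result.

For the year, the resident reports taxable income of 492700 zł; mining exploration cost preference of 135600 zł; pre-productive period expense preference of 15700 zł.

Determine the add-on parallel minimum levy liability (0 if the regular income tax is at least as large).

33950 zł

Regular income tax:
  109000 zł × 11% = 11990 zł
  383700 zł × 24% = 92088 zł
  → 104078 zł

Parallel minimum levy:
  Adjusted income: 492700 zł + 135600 zł + 15700 zł = 644000 zł
  Exemption: 70000 zł − 20% × (644000 zł − 377000 zł) = 70000 zł − 53400 zł = 16600 zł
  Base: 644000 zł − 16600 zł = 627400 zł
  627400 zł × 22% = 138028 zł

Excess of parallel minimum levy over regular income tax: 138028 zł − 104078 zł = 33950 zł.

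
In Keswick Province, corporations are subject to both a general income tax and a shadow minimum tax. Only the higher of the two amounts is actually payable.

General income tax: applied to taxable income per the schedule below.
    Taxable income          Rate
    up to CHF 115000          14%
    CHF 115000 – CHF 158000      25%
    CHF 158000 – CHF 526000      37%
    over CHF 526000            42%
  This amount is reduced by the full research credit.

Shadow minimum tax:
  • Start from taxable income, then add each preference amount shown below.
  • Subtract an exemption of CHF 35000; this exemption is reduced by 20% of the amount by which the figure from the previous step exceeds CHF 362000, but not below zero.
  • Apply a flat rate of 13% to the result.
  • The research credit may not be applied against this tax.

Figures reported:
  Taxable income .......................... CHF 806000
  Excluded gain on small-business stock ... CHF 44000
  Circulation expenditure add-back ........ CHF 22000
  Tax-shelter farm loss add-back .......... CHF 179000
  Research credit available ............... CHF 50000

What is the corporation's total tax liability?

Shadow minimum tax:
  Adjusted income: CHF 806000 + CHF 44000 + CHF 22000 + CHF 179000 = CHF 1051000
  Exemption: 20% × (CHF 1051000 − CHF 362000) = CHF 137800 ≥ CHF 35000, so the exemption is fully phased out
  Base: CHF 1051000 − CHF 0 = CHF 1051000
  CHF 1051000 × 13% = CHF 136630

General income tax:
  CHF 115000 × 14% = CHF 16100
  CHF 43000 × 25% = CHF 10750
  CHF 368000 × 37% = CHF 136160
  CHF 280000 × 42% = CHF 117600
  → CHF 280610
  Less research credit CHF 50000 → CHF 230610

CHF 230610 > CHF 136630, so the general income tax governs.

CHF 230610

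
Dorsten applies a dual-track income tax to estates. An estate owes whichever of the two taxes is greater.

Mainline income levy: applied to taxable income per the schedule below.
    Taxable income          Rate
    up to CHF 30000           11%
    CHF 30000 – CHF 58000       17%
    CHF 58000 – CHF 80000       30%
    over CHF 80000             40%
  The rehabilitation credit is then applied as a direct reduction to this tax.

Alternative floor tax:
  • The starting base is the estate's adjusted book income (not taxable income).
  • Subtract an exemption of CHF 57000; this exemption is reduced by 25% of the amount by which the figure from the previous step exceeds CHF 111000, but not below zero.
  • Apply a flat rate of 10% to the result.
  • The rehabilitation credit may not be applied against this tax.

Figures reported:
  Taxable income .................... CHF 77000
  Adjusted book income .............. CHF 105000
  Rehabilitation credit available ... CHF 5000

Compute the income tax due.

Alternative floor tax:
  Base (adjusted book income): CHF 105000
  Exemption: CHF 105000 ≤ CHF 111000, so full CHF 57000 applies
  Base: CHF 105000 − CHF 57000 = CHF 48000
  CHF 48000 × 10% = CHF 4800

Mainline income levy:
  CHF 30000 × 11% = CHF 3300
  CHF 28000 × 17% = CHF 4760
  CHF 19000 × 30% = CHF 5700
  → CHF 13760
  Less rehabilitation credit CHF 5000 → CHF 8760

CHF 8760 > CHF 4800, so the mainline income levy governs.

CHF 8760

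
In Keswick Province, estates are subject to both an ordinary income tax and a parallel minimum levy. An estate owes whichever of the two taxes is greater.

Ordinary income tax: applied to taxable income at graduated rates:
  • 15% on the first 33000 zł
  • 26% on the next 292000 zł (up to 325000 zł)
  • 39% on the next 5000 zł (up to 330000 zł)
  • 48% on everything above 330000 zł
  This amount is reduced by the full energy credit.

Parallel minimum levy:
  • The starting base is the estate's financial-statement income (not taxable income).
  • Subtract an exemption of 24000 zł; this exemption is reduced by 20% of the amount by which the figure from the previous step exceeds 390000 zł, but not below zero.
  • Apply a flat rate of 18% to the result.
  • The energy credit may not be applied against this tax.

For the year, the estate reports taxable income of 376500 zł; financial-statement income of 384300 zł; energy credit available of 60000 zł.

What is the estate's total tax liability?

64854 zł

Parallel minimum levy:
  Base (financial-statement income): 384300 zł
  Exemption: 384300 zł ≤ 390000 zł, so full 24000 zł applies
  Base: 384300 zł − 24000 zł = 360300 zł
  360300 zł × 18% = 64854 zł

Ordinary income tax:
  33000 zł × 15% = 4950 zł
  292000 zł × 26% = 75920 zł
  5000 zł × 39% = 1950 zł
  46500 zł × 48% = 22320 zł
  → 105140 zł
  Less energy credit 60000 zł → 45140 zł

64854 zł > 45140 zł, so the parallel minimum levy is the binding amount.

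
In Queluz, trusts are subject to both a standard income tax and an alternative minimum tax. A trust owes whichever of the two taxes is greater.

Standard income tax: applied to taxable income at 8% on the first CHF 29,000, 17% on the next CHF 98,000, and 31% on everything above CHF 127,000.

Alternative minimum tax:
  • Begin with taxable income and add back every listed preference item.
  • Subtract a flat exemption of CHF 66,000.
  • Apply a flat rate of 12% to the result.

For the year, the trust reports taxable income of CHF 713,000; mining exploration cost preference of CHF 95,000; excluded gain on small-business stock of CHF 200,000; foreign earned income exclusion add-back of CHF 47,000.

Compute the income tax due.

CHF 200,640

Alternative minimum tax:
  Adjusted income: CHF 713,000 + CHF 95,000 + CHF 200,000 + CHF 47,000 = CHF 1,055,000
  Less exemption CHF 66,000 → base CHF 989,000
  CHF 989,000 × 12% = CHF 118,680

Standard income tax:
  CHF 29,000 × 8% = CHF 2,320
  CHF 98,000 × 17% = CHF 16,660
  CHF 586,000 × 31% = CHF 181,660
  → CHF 200,640

CHF 200,640 > CHF 118,680, so the standard income tax governs.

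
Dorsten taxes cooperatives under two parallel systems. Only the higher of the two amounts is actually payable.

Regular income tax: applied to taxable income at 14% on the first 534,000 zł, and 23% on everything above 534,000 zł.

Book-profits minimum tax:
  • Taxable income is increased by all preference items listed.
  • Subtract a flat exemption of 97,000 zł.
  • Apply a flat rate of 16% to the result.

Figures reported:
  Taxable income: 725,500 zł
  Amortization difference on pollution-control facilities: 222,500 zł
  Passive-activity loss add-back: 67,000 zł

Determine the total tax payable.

Regular income tax:
  534,000 zł × 14% = 74,760 zł
  191,500 zł × 23% = 44,045 zł
  → 118,805 zł

Book-profits minimum tax:
  Adjusted income: 725,500 zł + 222,500 zł + 67,000 zł = 1,015,000 zł
  Less exemption 97,000 zł → base 918,000 zł
  918,000 zł × 16% = 146,880 zł

146,880 zł > 118,805 zł, so the book-profits minimum tax is the binding amount.

146,880 zł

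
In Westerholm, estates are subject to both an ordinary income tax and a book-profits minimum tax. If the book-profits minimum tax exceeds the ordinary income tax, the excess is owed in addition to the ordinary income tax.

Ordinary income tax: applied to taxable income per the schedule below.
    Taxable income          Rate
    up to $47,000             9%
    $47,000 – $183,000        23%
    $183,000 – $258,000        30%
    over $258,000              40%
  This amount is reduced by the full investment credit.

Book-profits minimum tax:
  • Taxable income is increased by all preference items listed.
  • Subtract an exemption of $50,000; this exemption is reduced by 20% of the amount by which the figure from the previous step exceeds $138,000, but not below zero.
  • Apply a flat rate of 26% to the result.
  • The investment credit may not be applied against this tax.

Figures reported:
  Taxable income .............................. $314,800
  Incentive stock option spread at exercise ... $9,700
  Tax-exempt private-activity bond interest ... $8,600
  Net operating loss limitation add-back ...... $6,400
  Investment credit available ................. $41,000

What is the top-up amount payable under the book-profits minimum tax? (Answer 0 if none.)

$46,018

Book-profits minimum tax:
  Adjusted income: $314,800 + $9,700 + $8,600 + $6,400 = $339,500
  Exemption: $50,000 − 20% × ($339,500 − $138,000) = $50,000 − $40,300 = $9,700
  Base: $339,500 − $9,700 = $329,800
  $329,800 × 26% = $85,748

Ordinary income tax:
  $47,000 × 9% = $4,230
  $136,000 × 23% = $31,280
  $75,000 × 30% = $22,500
  $56,800 × 40% = $22,720
  → $80,730
  Less investment credit $41,000 → $39,730

Excess of book-profits minimum tax over ordinary income tax: $85,748 − $39,730 = $46,018.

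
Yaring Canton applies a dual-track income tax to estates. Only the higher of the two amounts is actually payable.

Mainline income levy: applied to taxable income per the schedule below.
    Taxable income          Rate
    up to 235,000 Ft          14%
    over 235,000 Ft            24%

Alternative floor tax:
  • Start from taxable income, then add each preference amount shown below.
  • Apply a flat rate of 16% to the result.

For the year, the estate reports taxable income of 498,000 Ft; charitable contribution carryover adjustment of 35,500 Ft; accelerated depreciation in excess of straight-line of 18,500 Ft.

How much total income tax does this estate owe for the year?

96,020 Ft

Mainline income levy:
  235,000 Ft × 14% = 32,900 Ft
  263,000 Ft × 24% = 63,120 Ft
  → 96,020 Ft

Alternative floor tax:
  Adjusted income: 498,000 Ft + 35,500 Ft + 18,500 Ft = 552,000 Ft
  552,000 Ft × 16% = 88,320 Ft

96,020 Ft > 88,320 Ft, so the mainline income levy governs.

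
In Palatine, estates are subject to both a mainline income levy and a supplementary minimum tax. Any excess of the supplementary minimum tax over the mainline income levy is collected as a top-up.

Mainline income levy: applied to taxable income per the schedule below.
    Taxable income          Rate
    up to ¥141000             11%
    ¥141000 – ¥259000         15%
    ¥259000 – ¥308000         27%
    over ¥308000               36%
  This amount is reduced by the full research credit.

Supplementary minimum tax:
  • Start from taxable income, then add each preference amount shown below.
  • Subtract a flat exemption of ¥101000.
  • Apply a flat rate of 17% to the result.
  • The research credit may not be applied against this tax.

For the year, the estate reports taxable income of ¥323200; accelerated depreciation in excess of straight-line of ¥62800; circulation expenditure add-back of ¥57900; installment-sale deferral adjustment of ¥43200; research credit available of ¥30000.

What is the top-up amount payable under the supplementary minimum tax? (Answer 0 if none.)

Mainline income levy:
  ¥141000 × 11% = ¥15510
  ¥118000 × 15% = ¥17700
  ¥49000 × 27% = ¥13230
  ¥15200 × 36% = ¥5472
  → ¥51912
  Less research credit ¥30000 → ¥21912

Supplementary minimum tax:
  Adjusted income: ¥323200 + ¥62800 + ¥57900 + ¥43200 = ¥487100
  Less exemption ¥101000 → base ¥386100
  ¥386100 × 17% = ¥65637

Excess of supplementary minimum tax over mainline income levy: ¥65637 − ¥21912 = ¥43725.

¥43725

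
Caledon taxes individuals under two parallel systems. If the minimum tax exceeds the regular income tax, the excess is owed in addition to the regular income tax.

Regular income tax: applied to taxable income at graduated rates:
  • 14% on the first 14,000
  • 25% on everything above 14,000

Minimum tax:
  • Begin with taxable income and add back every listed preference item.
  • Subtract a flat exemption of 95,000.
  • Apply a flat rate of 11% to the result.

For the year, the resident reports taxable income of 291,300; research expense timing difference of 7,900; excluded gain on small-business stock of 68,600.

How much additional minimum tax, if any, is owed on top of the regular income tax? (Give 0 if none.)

Minimum tax:
  Adjusted income: 291,300 + 7,900 + 68,600 = 367,800
  Less exemption 95,000 → base 272,800
  272,800 × 11% = 30,008

Regular income tax:
  14,000 × 14% = 1,960
  277,300 × 25% = 69,325
  → 71,285

30,008 ≤ 71,285, so no add-on is due.

0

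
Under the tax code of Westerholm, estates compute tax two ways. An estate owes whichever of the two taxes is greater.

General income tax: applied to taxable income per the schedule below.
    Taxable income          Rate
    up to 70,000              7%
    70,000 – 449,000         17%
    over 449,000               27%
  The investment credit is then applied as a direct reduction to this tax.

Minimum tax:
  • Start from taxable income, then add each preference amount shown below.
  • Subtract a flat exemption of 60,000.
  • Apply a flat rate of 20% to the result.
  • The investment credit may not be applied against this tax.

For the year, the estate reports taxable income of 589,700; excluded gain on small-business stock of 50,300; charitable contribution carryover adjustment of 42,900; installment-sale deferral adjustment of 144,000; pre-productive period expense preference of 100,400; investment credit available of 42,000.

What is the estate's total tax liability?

173,460

Minimum tax:
  Adjusted income: 589,700 + 50,300 + 42,900 + 144,000 + 100,400 = 927,300
  Less exemption 60,000 → base 867,300
  867,300 × 20% = 173,460

General income tax:
  70,000 × 7% = 4,900
  379,000 × 17% = 64,430
  140,700 × 27% = 37,989
  → 107,319
  Less investment credit 42,000 → 65,319

173,460 > 65,319, so the minimum tax is the binding amount.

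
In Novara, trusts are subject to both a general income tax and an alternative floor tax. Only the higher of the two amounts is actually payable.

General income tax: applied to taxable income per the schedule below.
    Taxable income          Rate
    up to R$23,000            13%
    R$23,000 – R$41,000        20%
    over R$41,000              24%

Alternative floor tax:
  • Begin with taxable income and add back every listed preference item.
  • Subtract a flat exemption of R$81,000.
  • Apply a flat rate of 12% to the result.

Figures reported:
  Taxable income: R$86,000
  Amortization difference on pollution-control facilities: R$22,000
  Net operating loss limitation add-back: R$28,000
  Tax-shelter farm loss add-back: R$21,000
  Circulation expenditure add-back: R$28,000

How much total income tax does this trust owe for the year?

Alternative floor tax:
  Adjusted income: R$86,000 + R$22,000 + R$28,000 + R$21,000 + R$28,000 = R$185,000
  Less exemption R$81,000 → base R$104,000
  R$104,000 × 12% = R$12,480

General income tax:
  R$23,000 × 13% = R$2,990
  R$18,000 × 20% = R$3,600
  R$45,000 × 24% = R$10,800
  → R$17,390

R$17,390 > R$12,480, so the general income tax governs.

R$17,390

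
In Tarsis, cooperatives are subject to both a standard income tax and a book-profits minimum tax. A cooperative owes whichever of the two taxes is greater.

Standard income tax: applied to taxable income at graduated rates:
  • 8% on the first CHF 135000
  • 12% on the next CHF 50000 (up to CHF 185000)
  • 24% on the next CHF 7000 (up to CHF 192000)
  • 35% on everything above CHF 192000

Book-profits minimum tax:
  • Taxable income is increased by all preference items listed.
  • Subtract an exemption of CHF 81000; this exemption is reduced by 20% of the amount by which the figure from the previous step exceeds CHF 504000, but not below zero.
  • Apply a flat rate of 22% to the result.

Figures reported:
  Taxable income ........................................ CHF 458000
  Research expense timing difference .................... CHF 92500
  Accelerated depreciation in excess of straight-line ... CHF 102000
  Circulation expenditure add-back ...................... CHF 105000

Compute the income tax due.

Standard income tax:
  CHF 135000 × 8% = CHF 10800
  CHF 50000 × 12% = CHF 6000
  CHF 7000 × 24% = CHF 1680
  CHF 266000 × 35% = CHF 93100
  → CHF 111580

Book-profits minimum tax:
  Adjusted income: CHF 458000 + CHF 92500 + CHF 102000 + CHF 105000 = CHF 757500
  Exemption: CHF 81000 − 20% × (CHF 757500 − CHF 504000) = CHF 81000 − CHF 50700 = CHF 30300
  Base: CHF 757500 − CHF 30300 = CHF 727200
  CHF 727200 × 22% = CHF 159984

CHF 159984 > CHF 111580, so the book-profits minimum tax is the binding amount.

CHF 159984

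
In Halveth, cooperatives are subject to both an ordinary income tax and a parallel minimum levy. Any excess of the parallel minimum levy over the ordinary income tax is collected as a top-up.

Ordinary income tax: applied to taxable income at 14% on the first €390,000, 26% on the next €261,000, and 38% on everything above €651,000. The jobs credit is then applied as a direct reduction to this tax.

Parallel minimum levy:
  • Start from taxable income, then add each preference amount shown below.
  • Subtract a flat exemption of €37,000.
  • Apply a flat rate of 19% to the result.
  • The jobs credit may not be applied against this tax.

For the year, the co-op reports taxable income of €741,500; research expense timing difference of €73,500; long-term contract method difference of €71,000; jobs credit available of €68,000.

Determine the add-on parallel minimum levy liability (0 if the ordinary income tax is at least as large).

Ordinary income tax:
  €390,000 × 14% = €54,600
  €261,000 × 26% = €67,860
  €90,500 × 38% = €34,390
  → €156,850
  Less jobs credit €68,000 → €88,850

Parallel minimum levy:
  Adjusted income: €741,500 + €73,500 + €71,000 = €886,000
  Less exemption €37,000 → base €849,000
  €849,000 × 19% = €161,310

Excess of parallel minimum levy over ordinary income tax: €161,310 − €88,850 = €72,460.

€72,460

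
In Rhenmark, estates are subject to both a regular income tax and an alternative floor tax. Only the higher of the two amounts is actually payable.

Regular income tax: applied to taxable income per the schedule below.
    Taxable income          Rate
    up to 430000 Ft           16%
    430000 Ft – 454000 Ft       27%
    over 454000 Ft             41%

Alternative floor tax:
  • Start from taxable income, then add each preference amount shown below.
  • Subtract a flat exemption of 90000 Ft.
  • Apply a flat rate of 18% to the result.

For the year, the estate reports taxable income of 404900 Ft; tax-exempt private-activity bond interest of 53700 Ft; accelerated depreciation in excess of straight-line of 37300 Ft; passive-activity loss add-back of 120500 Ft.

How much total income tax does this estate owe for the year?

Regular income tax:
  404900 Ft × 16% = 64784 Ft

Alternative floor tax:
  Adjusted income: 404900 Ft + 53700 Ft + 37300 Ft + 120500 Ft = 616400 Ft
  Less exemption 90000 Ft → base 526400 Ft
  526400 Ft × 18% = 94752 Ft

94752 Ft > 64784 Ft, so the alternative floor tax is the binding amount.

94752 Ft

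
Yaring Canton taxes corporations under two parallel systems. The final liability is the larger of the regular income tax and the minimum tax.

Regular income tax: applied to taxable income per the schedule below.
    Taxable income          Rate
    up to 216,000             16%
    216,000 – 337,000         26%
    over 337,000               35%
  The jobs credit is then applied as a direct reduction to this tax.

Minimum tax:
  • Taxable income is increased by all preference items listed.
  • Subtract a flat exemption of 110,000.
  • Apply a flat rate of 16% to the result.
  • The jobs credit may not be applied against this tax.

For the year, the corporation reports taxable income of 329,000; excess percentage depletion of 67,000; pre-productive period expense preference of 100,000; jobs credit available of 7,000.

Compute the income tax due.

Regular income tax:
  216,000 × 16% = 34,560
  113,000 × 26% = 29,380
  → 63,940
  Less jobs credit 7,000 → 56,940

Minimum tax:
  Adjusted income: 329,000 + 67,000 + 100,000 = 496,000
  Less exemption 110,000 → base 386,000
  386,000 × 16% = 61,760

61,760 > 56,940, so the minimum tax is the binding amount.

61,760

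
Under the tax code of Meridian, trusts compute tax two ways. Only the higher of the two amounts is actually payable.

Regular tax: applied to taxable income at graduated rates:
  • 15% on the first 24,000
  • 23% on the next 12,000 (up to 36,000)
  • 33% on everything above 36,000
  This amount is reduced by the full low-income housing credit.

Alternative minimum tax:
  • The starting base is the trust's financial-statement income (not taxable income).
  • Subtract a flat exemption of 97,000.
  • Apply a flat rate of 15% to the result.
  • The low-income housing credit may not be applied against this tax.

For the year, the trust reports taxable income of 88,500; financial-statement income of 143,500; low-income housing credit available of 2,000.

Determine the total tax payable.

Alternative minimum tax:
  Base (financial-statement income): 143,500
  Less exemption 97,000 → base 46,500
  46,500 × 15% = 6,975

Regular tax:
  24,000 × 15% = 3,600
  12,000 × 23% = 2,760
  52,500 × 33% = 17,325
  → 23,685
  Less low-income housing credit 2,000 → 21,685

21,685 > 6,975, so the regular tax governs.

21,685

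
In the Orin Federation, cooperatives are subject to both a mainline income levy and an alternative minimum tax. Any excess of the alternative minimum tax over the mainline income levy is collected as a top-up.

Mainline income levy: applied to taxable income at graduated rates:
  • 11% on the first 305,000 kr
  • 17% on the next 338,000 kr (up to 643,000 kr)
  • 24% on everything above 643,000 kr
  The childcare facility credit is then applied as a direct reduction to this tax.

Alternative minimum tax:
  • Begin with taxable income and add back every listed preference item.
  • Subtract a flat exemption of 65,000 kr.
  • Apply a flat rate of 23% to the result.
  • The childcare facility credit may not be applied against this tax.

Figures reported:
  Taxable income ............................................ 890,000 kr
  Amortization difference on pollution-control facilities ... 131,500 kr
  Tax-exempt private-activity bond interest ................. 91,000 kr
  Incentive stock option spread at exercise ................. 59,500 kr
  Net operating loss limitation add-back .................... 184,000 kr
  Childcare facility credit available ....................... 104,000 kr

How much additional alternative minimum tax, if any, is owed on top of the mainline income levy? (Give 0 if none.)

250,640 kr

Alternative minimum tax:
  Adjusted income: 890,000 kr + 131,500 kr + 91,000 kr + 59,500 kr + 184,000 kr = 1,356,000 kr
  Less exemption 65,000 kr → base 1,291,000 kr
  1,291,000 kr × 23% = 296,930 kr

Mainline income levy:
  305,000 kr × 11% = 33,550 kr
  338,000 kr × 17% = 57,460 kr
  247,000 kr × 24% = 59,280 kr
  → 150,290 kr
  Less childcare facility credit 104,000 kr → 46,290 kr

Excess of alternative minimum tax over mainline income levy: 296,930 kr − 46,290 kr = 250,640 kr.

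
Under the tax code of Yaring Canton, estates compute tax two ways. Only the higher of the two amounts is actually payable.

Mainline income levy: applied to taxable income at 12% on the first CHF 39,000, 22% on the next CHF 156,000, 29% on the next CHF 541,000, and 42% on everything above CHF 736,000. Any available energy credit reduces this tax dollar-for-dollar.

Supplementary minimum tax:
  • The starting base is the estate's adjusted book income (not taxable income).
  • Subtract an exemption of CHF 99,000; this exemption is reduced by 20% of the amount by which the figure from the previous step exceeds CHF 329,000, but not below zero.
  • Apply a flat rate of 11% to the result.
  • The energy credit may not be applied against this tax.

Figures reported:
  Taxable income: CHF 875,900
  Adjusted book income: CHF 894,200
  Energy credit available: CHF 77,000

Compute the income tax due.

Mainline income levy:
  CHF 39,000 × 12% = CHF 4,680
  CHF 156,000 × 22% = CHF 34,320
  CHF 541,000 × 29% = CHF 156,890
  CHF 139,900 × 42% = CHF 58,758
  → CHF 254,648
  Less energy credit CHF 77,000 → CHF 177,648

Supplementary minimum tax:
  Base (adjusted book income): CHF 894,200
  Exemption: 20% × (CHF 894,200 − CHF 329,000) = CHF 113,040 ≥ CHF 99,000, so the exemption is fully phased out
  Base: CHF 894,200 − CHF 0 = CHF 894,200
  CHF 894,200 × 11% = CHF 98,362

CHF 177,648 > CHF 98,362, so the mainline income levy governs.

CHF 177,648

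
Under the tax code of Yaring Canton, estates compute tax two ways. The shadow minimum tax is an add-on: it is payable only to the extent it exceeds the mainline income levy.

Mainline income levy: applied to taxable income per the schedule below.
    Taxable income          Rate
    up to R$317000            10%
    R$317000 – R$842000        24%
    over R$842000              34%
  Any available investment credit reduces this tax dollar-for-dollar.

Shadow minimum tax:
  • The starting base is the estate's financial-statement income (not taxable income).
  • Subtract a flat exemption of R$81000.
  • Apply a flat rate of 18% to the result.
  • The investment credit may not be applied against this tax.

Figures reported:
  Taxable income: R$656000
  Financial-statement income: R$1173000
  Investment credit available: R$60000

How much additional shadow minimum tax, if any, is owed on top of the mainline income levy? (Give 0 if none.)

Shadow minimum tax:
  Base (financial-statement income): R$1173000
  Less exemption R$81000 → base R$1092000
  R$1092000 × 18% = R$196560

Mainline income levy:
  R$317000 × 10% = R$31700
  R$339000 × 24% = R$81360
  → R$113060
  Less investment credit R$60000 → R$53060

Excess of shadow minimum tax over mainline income levy: R$196560 − R$53060 = R$143500.

R$143500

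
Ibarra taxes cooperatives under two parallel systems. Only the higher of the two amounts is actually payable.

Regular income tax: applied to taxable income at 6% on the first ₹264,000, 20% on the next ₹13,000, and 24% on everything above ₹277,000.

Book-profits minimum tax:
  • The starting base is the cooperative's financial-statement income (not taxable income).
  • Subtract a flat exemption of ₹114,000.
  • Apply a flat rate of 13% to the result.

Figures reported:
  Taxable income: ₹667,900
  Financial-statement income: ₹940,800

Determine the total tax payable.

₹112,256

Book-profits minimum tax:
  Base (financial-statement income): ₹940,800
  Less exemption ₹114,000 → base ₹826,800
  ₹826,800 × 13% = ₹107,484

Regular income tax:
  ₹264,000 × 6% = ₹15,840
  ₹13,000 × 20% = ₹2,600
  ₹390,900 × 24% = ₹93,816
  → ₹112,256

₹112,256 > ₹107,484, so the regular income tax governs.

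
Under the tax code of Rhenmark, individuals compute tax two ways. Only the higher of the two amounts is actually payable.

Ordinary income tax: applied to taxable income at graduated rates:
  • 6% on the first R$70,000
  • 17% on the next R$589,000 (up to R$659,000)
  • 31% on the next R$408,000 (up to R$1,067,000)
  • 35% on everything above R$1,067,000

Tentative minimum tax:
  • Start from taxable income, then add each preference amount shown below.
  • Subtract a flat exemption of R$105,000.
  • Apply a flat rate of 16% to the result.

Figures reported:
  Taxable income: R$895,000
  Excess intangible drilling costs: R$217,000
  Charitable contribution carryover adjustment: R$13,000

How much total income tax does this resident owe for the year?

Ordinary income tax:
  R$70,000 × 6% = R$4,200
  R$589,000 × 17% = R$100,130
  R$236,000 × 31% = R$73,160
  → R$177,490

Tentative minimum tax:
  Adjusted income: R$895,000 + R$217,000 + R$13,000 = R$1,125,000
  Less exemption R$105,000 → base R$1,020,000
  R$1,020,000 × 16% = R$163,200

R$177,490 > R$163,200, so the ordinary income tax governs.

R$177,490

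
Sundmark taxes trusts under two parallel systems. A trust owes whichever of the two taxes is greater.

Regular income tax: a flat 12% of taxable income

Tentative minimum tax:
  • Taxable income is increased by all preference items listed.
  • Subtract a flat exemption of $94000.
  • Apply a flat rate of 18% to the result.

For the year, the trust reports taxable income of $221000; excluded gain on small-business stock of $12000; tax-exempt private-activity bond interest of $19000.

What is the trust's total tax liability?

Tentative minimum tax:
  Adjusted income: $221000 + $12000 + $19000 = $252000
  Less exemption $94000 → base $158000
  $158000 × 18% = $28440

Regular income tax:
  $221000 × 12% = $26520

$28440 > $26520, so the tentative minimum tax is the binding amount.

$28440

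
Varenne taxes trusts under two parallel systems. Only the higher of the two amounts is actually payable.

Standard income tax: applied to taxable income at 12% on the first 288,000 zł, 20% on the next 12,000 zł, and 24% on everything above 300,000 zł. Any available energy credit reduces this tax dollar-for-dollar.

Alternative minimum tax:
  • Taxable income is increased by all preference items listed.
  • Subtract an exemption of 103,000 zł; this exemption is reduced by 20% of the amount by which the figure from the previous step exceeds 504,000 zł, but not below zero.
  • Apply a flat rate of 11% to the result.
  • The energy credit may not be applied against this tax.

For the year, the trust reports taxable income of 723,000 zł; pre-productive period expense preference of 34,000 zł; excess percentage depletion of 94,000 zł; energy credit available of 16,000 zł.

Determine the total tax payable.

Standard income tax:
  288,000 zł × 12% = 34,560 zł
  12,000 zł × 20% = 2,400 zł
  423,000 zł × 24% = 101,520 zł
  → 138,480 zł
  Less energy credit 16,000 zł → 122,480 zł

Alternative minimum tax:
  Adjusted income: 723,000 zł + 34,000 zł + 94,000 zł = 851,000 zł
  Exemption: 103,000 zł − 20% × (851,000 zł − 504,000 zł) = 103,000 zł − 69,400 zł = 33,600 zł
  Base: 851,000 zł − 33,600 zł = 817,400 zł
  817,400 zł × 11% = 89,914 zł

122,480 zł > 89,914 zł, so the standard income tax governs.

122,480 zł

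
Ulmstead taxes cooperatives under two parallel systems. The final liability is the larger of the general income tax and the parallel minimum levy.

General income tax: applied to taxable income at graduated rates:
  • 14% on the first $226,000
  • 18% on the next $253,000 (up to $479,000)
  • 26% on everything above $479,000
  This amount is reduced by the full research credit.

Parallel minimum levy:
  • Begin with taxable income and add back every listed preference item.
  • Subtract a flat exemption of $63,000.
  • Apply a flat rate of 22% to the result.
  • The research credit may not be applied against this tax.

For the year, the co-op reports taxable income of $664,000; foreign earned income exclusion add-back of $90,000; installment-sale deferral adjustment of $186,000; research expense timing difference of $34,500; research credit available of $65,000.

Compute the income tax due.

$200,530

General income tax:
  $226,000 × 14% = $31,640
  $253,000 × 18% = $45,540
  $185,000 × 26% = $48,100
  → $125,280
  Less research credit $65,000 → $60,280

Parallel minimum levy:
  Adjusted income: $664,000 + $90,000 + $186,000 + $34,500 = $974,500
  Less exemption $63,000 → base $911,500
  $911,500 × 22% = $200,530

$200,530 > $60,280, so the parallel minimum levy is the binding amount.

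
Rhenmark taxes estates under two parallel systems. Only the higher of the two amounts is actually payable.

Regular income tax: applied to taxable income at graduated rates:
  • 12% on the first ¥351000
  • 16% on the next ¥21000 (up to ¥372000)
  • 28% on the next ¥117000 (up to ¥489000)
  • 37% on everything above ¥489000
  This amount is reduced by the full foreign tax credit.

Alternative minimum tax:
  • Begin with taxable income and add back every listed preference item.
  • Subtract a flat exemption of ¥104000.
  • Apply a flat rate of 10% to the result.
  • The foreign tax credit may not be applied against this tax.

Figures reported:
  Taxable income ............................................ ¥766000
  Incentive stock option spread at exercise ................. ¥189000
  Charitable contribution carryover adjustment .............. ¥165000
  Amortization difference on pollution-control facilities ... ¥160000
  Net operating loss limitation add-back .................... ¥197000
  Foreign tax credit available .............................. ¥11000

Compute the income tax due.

Regular income tax:
  ¥351000 × 12% = ¥42120
  ¥21000 × 16% = ¥3360
  ¥117000 × 28% = ¥32760
  ¥277000 × 37% = ¥102490
  → ¥180730
  Less foreign tax credit ¥11000 → ¥169730

Alternative minimum tax:
  Adjusted income: ¥766000 + ¥189000 + ¥165000 + ¥160000 + ¥197000 = ¥1477000
  Less exemption ¥104000 → base ¥1373000
  ¥1373000 × 10% = ¥137300

¥169730 > ¥137300, so the regular income tax governs.

¥169730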